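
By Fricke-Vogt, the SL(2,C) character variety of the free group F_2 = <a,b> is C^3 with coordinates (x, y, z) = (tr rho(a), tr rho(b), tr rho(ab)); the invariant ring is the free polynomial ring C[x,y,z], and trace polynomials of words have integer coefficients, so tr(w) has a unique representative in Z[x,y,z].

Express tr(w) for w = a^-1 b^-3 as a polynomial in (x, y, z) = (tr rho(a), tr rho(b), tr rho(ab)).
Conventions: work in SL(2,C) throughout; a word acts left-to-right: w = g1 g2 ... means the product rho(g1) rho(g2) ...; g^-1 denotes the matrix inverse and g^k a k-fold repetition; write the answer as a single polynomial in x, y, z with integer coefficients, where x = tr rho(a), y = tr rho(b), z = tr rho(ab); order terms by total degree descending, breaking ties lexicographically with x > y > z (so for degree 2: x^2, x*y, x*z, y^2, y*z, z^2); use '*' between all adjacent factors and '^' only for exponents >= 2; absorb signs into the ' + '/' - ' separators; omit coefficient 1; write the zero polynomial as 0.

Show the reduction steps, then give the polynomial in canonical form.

trace(a^-1) = trace(a) = x
so trace(a^-1 b) = trace(b)*trace(a) - trace(b a)  (eliminate a^-1) = x*y - z
reduce: trace(a^-1 b^-1) = trace(a^-1)*trace(b) - trace(a^-1 b)  (eliminate b^-1) = z
so trace(a^-1 b^-2) = trace(a^-1 b^-1)*trace(b) - trace(a^-1)  (eliminate b^-1) = y*z - x
trace(a^-1 b^-3) = trace(a^-1 b^-2)*trace(b) - trace(a^-1 b^-1)  (eliminate b^-1) = y^2*z - x*y - z

y^2*z - x*y - z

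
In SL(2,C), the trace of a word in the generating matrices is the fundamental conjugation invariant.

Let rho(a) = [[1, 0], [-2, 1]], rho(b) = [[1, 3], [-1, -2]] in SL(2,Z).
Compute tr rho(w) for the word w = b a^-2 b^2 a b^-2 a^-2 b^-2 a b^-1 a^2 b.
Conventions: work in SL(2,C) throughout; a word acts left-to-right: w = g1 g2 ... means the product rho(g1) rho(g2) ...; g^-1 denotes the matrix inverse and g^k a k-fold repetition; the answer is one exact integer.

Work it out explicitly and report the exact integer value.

rho(b) = [[1, 3], [-1, -2]]
... * rho(a^-1) = [[1, 0], [2, 1]]  ->  [[7, 3], [-5, -2]]
... * rho(a^-1) = [[1, 0], [2, 1]]  ->  [[13, 3], [-9, -2]]
... * rho(b) = [[1, 3], [-1, -2]]  ->  [[10, 33], [-7, -23]]
... * rho(b) = [[1, 3], [-1, -2]]  ->  [[-23, -36], [16, 25]]
... * rho(a) = [[1, 0], [-2, 1]]  ->  [[49, -36], [-34, 25]]
... * rho(b^-1) = [[-2, -3], [1, 1]]  ->  [[-134, -183], [93, 127]]
... * rho(b^-1) = [[-2, -3], [1, 1]]  ->  [[85, 219], [-59, -152]]
... * rho(a^-1) = [[1, 0], [2, 1]]  ->  [[523, 219], [-363, -152]]
... * rho(a^-1) = [[1, 0], [2, 1]]  ->  [[961, 219], [-667, -152]]
... * rho(b^-1) = [[-2, -3], [1, 1]]  ->  [[-1703, -2664], [1182, 1849]]
... * rho(b^-1) = [[-2, -3], [1, 1]]  ->  [[742, 2445], [-515, -1697]]
... * rho(a) = [[1, 0], [-2, 1]]  ->  [[-4148, 2445], [2879, -1697]]
... * rho(b^-1) = [[-2, -3], [1, 1]]  ->  [[10741, 14889], [-7455, -10334]]
... * rho(a) = [[1, 0], [-2, 1]]  ->  [[-19037, 14889], [13213, -10334]]
... * rho(a) = [[1, 0], [-2, 1]]  ->  [[-48815, 14889], [33881, -10334]]
... * rho(b) = [[1, 3], [-1, -2]]  ->  [[-63704, -176223], [44215, 122311]]
tr = -63704 + 122311 = 58607

58607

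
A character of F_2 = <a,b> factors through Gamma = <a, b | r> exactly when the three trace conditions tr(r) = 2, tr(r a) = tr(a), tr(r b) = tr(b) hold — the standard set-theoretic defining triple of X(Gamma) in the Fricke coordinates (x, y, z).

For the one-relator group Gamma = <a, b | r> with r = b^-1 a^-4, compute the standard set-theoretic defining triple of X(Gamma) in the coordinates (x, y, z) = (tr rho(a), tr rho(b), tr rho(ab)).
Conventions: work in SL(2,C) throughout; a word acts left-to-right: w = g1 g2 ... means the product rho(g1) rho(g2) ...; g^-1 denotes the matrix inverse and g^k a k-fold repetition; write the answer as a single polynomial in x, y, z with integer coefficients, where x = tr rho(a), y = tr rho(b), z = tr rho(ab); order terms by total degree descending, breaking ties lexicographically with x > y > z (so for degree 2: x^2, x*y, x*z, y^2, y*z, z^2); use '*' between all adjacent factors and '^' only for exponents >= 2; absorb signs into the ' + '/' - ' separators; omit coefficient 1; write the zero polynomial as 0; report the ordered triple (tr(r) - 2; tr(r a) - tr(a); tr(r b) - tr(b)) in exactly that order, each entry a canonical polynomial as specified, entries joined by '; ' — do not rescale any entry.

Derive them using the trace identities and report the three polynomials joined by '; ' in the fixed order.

next, tr(a^-1) = tr(a) = x
tr(a^-2) = tr(a^-1) * tr(a) - tr(1)  (eliminate a^-1) = x^2 - 2
and tr(a^-1 b) = tr(b) * tr(a) - tr(b a)  (eliminate a^-1) = x*y - z
tr(a^-2 b) = tr(a^-1 b) * tr(a) - tr(a^-1 b a)  (eliminate a^-1) = x^2*y - x*z - y
tr(a^-2 b^-1) = tr(a^-2) * tr(b) - tr(a^-2 b)  (eliminate b^-1) = x*z - y
tr(a^-1 b^-1 a^-2) = tr(a^-2 b^-1) * tr(a) - tr(a^-2 b^-1 a)  (eliminate a^-1) = x^2*z - x*y - z
tr(b^-1 a^-4) = tr(a^-1 b^-1 a^-2) * tr(a) - tr(a^-1 b^-1 a^-1)  (eliminate a^-1) = x^3*z - x^2*y - 2*x*z + y
and tr(a^-3) = tr(a^-2) * tr(a) - tr(a^-1) = x^3 - 3*x
next, tr(a^-4) = tr(a^-3) * tr(a) - tr(a^-2) = x^4 - 4*x^2 + 2
assemble the triple (tr(r) - 2; tr(r a) - x; tr(r b) - y)

x^3*z - x^2*y - 2*x*z + y - 2; x^2*z - x*y - x - z; x^4 - 4*x^2 - y + 2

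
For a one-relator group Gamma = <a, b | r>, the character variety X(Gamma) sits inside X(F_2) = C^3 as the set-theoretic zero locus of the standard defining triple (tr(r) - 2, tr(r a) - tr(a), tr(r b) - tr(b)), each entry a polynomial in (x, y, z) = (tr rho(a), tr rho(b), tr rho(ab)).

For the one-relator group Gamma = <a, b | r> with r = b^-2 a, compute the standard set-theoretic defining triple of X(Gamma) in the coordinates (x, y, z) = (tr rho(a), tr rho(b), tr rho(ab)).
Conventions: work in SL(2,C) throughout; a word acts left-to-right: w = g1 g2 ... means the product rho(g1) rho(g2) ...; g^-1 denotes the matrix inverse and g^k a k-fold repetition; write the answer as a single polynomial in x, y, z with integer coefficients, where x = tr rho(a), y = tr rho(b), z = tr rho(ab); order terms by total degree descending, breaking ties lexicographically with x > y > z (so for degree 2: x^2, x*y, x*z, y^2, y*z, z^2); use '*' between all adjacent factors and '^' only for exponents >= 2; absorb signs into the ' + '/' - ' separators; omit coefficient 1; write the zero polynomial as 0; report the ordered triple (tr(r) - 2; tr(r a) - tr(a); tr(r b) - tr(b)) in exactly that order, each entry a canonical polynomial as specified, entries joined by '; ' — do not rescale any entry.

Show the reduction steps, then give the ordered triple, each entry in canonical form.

x*y^2 - y*z - x - 2; x^2*y^2 - x*y*z - x^2 - y^2 - x + 2; x*y - y - z

tr(b^-1 a) = tr(a) tr(b) - tr(a b)   [inverse elimination on b] = x*y - z
tr(b^-2 a) = tr(b^-1 a) tr(b) - tr(b^-1 a b)   [inverse elimination on b] = x*y^2 - y*z - x
tr(a^2) = tr(a) tr(a) - tr(1)  (reduce the a square) = x^2 - 2
tr(a^2 b) = tr(a) tr(b a) - tr(b)  (reduce the a square) = x*z - y
tr(a^2 b^-1) = tr(a^2) tr(b) - tr(a^2 b)  (eliminate b^-1) = x^2*y - x*z - y
tr(b^-2 a^2) = tr(a^2 b^-1) tr(b) - tr(a^2)  (eliminate b^-1) = x^2*y^2 - x*y*z - x^2 - y^2 + 2
assemble the triple (tr(r) - 2; tr(r a) - x; tr(r b) - y)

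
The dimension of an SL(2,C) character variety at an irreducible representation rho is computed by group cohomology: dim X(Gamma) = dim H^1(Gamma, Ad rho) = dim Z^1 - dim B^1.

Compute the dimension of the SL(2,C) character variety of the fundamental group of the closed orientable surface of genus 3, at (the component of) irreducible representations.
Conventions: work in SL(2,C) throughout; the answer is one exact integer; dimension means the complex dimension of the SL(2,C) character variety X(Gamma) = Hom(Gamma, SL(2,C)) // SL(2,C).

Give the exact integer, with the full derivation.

12

Gamma = pi_1(Sigma_3) = < a_1, b_1, ..., a_3, b_3 | prod [a_i, b_i] > has 2g = 6 generators and 1 relator.
Unconstrained cocycle data is one sl_2 vector per generator (18 dimensions), cut by the relator condition d_2(z) = 0.
H^2 = coker(d_2) is dual to H^0 = 0 at irreducible rho (Poincare duality), so d_2 is onto: dim Z^1 = 15.
Coboundaries contribute dim B^1 = 3 (injective at irreducible rho).
dim X = dim H^1 = 15 - 3 = 12.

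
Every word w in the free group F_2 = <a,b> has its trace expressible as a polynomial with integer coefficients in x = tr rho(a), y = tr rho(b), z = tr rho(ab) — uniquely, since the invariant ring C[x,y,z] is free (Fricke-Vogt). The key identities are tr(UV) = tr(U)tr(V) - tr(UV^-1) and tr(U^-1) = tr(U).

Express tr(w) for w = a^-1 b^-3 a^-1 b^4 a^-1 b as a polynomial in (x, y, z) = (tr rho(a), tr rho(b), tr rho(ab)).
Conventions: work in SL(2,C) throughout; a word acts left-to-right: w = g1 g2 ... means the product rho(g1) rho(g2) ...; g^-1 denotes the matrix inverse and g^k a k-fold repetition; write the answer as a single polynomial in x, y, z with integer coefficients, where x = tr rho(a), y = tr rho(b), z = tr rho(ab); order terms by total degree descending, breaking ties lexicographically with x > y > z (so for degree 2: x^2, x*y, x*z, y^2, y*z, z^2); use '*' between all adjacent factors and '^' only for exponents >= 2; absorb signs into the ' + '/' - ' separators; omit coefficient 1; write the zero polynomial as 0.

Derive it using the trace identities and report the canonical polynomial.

x^2*y^7*z - x^3*y^6 - x*y^8 - 2*x*y^6*z^2 - 2*x^2*y^5*z + y^7*z + y^5*z^3 + 3*x^3*y^4 + 7*x*y^6 + 6*x*y^4*z^2 - x^2*y^3*z - 7*y^5*z - 3*y^3*z^3 - x^3*y^2 - 14*x*y^4 - 4*x*y^2*z^2 + 14*y^3*z + 2*y*z^3 + 7*x*y^2 + x*z^2 - 7*y*z - x

so tr(b^2) = tr(b) * tr(b) - tr(1) = y^2 - 2
tr(b^2 a) = tr(b) * tr(a b) - tr(a) = y*z - x
so tr(b a^-1 b) = tr(b^2) * tr(a) - tr(b^2 a) = x*y^2 - y*z - x
tr(b a b a) = tr(b a) * tr(b a) - tr(1) = z^2 - 2
reduce: tr(b a^-1 b a) = tr(b a b) * tr(a) - tr(b a b a) = x*y*z - x^2 - z^2 + 2
tr(b a^-1 b a^-1) = tr(b a^-1 b) * tr(a) - tr(b a^-1 b a) = x^2*y^2 - 2*x*y*z + z^2 - 2
so tr(b^3) = tr(b) * tr(b^2) - tr(b) = y^3 - 3*y
so tr(b^4) = tr(b) * tr(b^3) - tr(b^2) = y^4 - 4*y^2 + 2
tr(b^5) = tr(b) * tr(b^4) - tr(b^3) = y^5 - 5*y^3 + 5*y
reduce: tr(a b^3) = tr(b) * tr(a b^2) - tr(a b) = y^2*z - x*y - z
reduce: tr(b^2 a b^2) = tr(b) * tr(a b^3) - tr(a b^2) = y^3*z - x*y^2 - 2*y*z + x
tr(b^5 a) = tr(b) * tr(b^2 a b^2) - tr(b^2 a b) = y^4*z - x*y^3 - 3*y^2*z + 2*x*y + z
tr(b^4 a^-1 b) = tr(b^5) * tr(a) - tr(b^5 a) = x*y^5 - y^4*z - 4*x*y^3 + 3*y^2*z + 3*x*y - z
reduce: tr(b a b^5) = tr(b) * tr(b^4 a b) - tr(b^4 a) = y^5*z - x*y^4 - 4*y^3*z + 3*x*y^2 + 3*y*z - x
tr(a b a) = tr(a) * tr(b a) - tr(b) = x*z - y
tr(a b a b^2) = tr(b) * tr(a b a b) - tr(a b a) = y*z^2 - x*z - y
tr(b^2 a b a b) = tr(b) * tr(a b a b^2) - tr(a b a b) = y^2*z^2 - x*y*z - y^2 - z^2 + 2
so tr(b^3 a b a b) = tr(b) * tr(b^2 a b a b) - tr(b^2 a b a) = y^3*z^2 - x*y^2*z - y^3 - 2*y*z^2 + x*z + 3*y
tr(b a b^5 a) = tr(b) * tr(b^3 a b a b) - tr(b^3 a b a) = y^4*z^2 - x*y^3*z - y^4 - 3*y^2*z^2 + 2*x*y*z + 4*y^2 + z^2 - 2
so tr(b a^-1 b a b^4) = tr(b a b^5) * tr(a) - tr(b a b^5 a) = x*y^5*z - x^2*y^4 - y^4*z^2 - 3*x*y^3*z + 3*x^2*y^2 + y^4 + 3*y^2*z^2 + x*y*z - x^2 - 4*y^2 - z^2 + 2
reduce: tr(a b^2 a) = tr(a) * tr(b^2 a) - tr(b^2) = x*y*z - x^2 - y^2 + 2
tr(b a b^2 a b) = tr(b) * tr(a b^2 a b) - tr(a b^2 a) = y^2*z^2 - 2*x*y*z + x^2 - 2
reduce: tr(b a b^2 a b^2) = tr(b) * tr(b a b^2 a b) - tr(b a b^2 a) = y^3*z^2 - 2*x*y^2*z + x^2*y - y*z^2 + x*z - y
tr(b a b^4 a b) = tr(b) * tr(b a b^2 a b^2) - tr(b a b^2 a b) = y^4*z^2 - 2*x*y^3*z + x^2*y^2 - 2*y^2*z^2 + 3*x*y*z - x^2 - y^2 + 2
reduce: tr(a b a b a b) = tr(b a) * tr(b a b a) - tr(b^-1 a^-1) = z^3 - 3*z
tr(a b a b a) = tr(a) * tr(b a b a) - tr(b a b) = x*z^2 - y*z - x
reduce: tr(b a b a b a b) = tr(b) * tr(a b a b a b) - tr(a b a b a) = y*z^3 - x*z^2 - 2*y*z + x
reduce: tr(b^2 a b a b a b) = tr(b) * tr(b a b a b a b) - tr(b a b a b a) = y^2*z^3 - x*y*z^2 - 2*y^2*z - z^3 + x*y + 3*z
tr(b a b^4 a b a) = tr(b) * tr(b^2 a b a b a b) - tr(b^2 a b a b a) = y^3*z^3 - x*y^2*z^2 - 2*y^3*z - 2*y*z^3 + x*y^2 + x*z^2 + 5*y*z - x
tr(b a^-1 b a b^4 a) = tr(b a b^4 a b) * tr(a) - tr(b a b^4 a b a) = x*y^4*z^2 - 2*x^2*y^3*z - y^3*z^3 + x^3*y^2 - x*y^2*z^2 + 3*x^2*y*z + 2*y^3*z + 2*y*z^3 - x^3 - 2*x*y^2 - x*z^2 - 5*y*z + 3*x
so tr(a b^4 a^-1 b a^-1 b) = tr(b a^-1 b a b^4) * tr(a) - tr(b a^-1 b a b^4 a) = x^2*y^5*z - x^3*y^4 - 2*x*y^4*z^2 - x^2*y^3*z + y^3*z^3 + 2*x^3*y^2 + x*y^4 + 4*x*y^2*z^2 - 2*x^2*y*z - 2*y^3*z - 2*y*z^3 - 2*x*y^2 + 5*y*z - x
reduce: tr(a b^4 a^-1 b a^-1 b^-1) = tr(a b^4 a^-1 b a^-1) * tr(b) - tr(a b^4 a^-1 b a^-1 b) = -x^2*y^5*z + x^3*y^4 + x*y^6 + 2*x*y^4*z^2 + x^2*y^3*z - y^5*z - y^3*z^3 - 2*x^3*y^2 - 5*x*y^4 - 4*x*y^2*z^2 + 2*x^2*y*z + 5*y^3*z + 2*y*z^3 + 5*x*y^2 - 6*y*z + x
reduce: tr(b^-2 a b^4 a^-1 b a^-1) = tr(a b^4 a^-1 b a^-1 b^-1) * tr(b) - tr(a b^4 a^-1 b a^-1) = -x^2*y^6*z + x^3*y^5 + x*y^7 + 2*x*y^5*z^2 + x^2*y^4*z - y^6*z - y^4*z^3 - 2*x^3*y^3 - 6*x*y^5 - 4*x*y^3*z^2 + 2*x^2*y^2*z + 6*y^4*z + 2*y^2*z^3 + 9*x*y^3 - 9*y^2*z - 2*x*y + z
reduce: tr(b^4 a^-1 b a^-1 b^-3 a) = tr(b^-2 a b^4 a^-1 b a^-1) * tr(b) - tr(b^-2 a b^4 a^-1 b a^-1 b) = -x^2*y^7*z + x^3*y^6 + x*y^8 + 2*x*y^6*z^2 + 2*x^2*y^5*z - y^7*z - y^5*z^3 - 3*x^3*y^4 - 7*x*y^6 - 6*x*y^4*z^2 + x^2*y^3*z + 7*y^5*z + 3*y^3*z^3 + 2*x^3*y^2 + 14*x*y^4 + 4*x*y^2*z^2 - 2*x^2*y*z - 14*y^3*z - 2*y*z^3 - 7*x*y^2 + 7*y*z - x
reduce: tr(a^-1 b^-3 a^-1 b^4 a^-1 b) = tr(b^4 a^-1 b a^-1 b^-3) * tr(a) - tr(b^4 a^-1 b a^-1 b^-3 a) = x^2*y^7*z - x^3*y^6 - x*y^8 - 2*x*y^6*z^2 - 2*x^2*y^5*z + y^7*z + y^5*z^3 + 3*x^3*y^4 + 7*x*y^6 + 6*x*y^4*z^2 - x^2*y^3*z - 7*y^5*z - 3*y^3*z^3 - x^3*y^2 - 14*x*y^4 - 4*x*y^2*z^2 + 14*y^3*z + 2*y*z^3 + 7*x*y^2 + x*z^2 - 7*y*z - x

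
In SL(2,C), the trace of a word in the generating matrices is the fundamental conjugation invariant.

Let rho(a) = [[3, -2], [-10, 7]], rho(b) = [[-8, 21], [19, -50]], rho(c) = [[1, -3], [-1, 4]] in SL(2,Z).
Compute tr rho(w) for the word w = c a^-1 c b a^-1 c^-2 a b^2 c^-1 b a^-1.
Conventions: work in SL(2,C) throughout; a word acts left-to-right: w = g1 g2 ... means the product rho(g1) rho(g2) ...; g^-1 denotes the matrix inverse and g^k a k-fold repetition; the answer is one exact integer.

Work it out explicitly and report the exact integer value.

rho(c) = [[1, -3], [-1, 4]]
... * rho(a^-1) = [[7, 2], [10, 3]]  ->  [[-23, -7], [33, 10]]
... * rho(c) = [[1, -3], [-1, 4]]  ->  [[-16, 41], [23, -59]]
... * rho(b) = [[-8, 21], [19, -50]]  ->  [[907, -2386], [-1305, 3433]]
... * rho(a^-1) = [[7, 2], [10, 3]]  ->  [[-17511, -5344], [25195, 7689]]
... * rho(c^-1) = [[4, 3], [1, 1]]  ->  [[-75388, -57877], [108469, 83274]]
... * rho(c^-1) = [[4, 3], [1, 1]]  ->  [[-359429, -284041], [517150, 408681]]
... * rho(a) = [[3, -2], [-10, 7]]  ->  [[1762123, -1269429], [-2535360, 1826467]]
... * rho(b) = [[-8, 21], [19, -50]]  ->  [[-38216135, 100476033], [54985753, -144565910]]
... * rho(b) = [[-8, 21], [19, -50]]  ->  [[2214773707, -5826340485], [-3186638314, 8382996313]]
... * rho(c^-1) = [[4, 3], [1, 1]]  ->  [[3032754343, 817980636], [-4363556943, -1176918629]]
... * rho(b) = [[-8, 21], [19, -50]]  ->  [[-8720402660, 22788809403], [12547001593, -32788764353]]
... * rho(a^-1) = [[7, 2], [10, 3]]  ->  [[166845275410, 50925622889], [-240058632379, -73272289873]]
tr = 166845275410 + -73272289873 = 93572985537

93572985537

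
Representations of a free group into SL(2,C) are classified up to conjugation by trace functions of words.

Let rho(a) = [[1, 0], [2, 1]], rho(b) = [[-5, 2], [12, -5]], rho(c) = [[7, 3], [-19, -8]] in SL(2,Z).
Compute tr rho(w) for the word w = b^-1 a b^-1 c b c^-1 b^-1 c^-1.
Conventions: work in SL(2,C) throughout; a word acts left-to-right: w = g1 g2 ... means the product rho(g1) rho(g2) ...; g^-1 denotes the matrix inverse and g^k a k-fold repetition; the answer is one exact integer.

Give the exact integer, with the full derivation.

rho(b^-1) = [[-5, -2], [-12, -5]]
... * rho(a) = [[1, 0], [2, 1]]  ->  [[-9, -2], [-22, -5]]
... * rho(b^-1) = [[-5, -2], [-12, -5]]  ->  [[69, 28], [170, 69]]
... * rho(c) = [[7, 3], [-19, -8]]  ->  [[-49, -17], [-121, -42]]
... * rho(b) = [[-5, 2], [12, -5]]  ->  [[41, -13], [101, -32]]
... * rho(c^-1) = [[-8, -3], [19, 7]]  ->  [[-575, -214], [-1416, -527]]
... * rho(b^-1) = [[-5, -2], [-12, -5]]  ->  [[5443, 2220], [13404, 5467]]
... * rho(c^-1) = [[-8, -3], [19, 7]]  ->  [[-1364, -789], [-3359, -1943]]
tr = -1364 + -1943 = -3307

-3307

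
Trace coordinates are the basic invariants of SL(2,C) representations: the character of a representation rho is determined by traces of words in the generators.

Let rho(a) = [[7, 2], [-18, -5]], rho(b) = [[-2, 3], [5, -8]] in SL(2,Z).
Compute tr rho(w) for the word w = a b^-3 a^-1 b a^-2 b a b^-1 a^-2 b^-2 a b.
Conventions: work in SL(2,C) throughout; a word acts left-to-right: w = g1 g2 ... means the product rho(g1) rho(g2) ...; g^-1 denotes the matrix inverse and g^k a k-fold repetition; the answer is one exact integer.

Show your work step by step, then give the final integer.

-631038586

rho(a) = [[7, 2], [-18, -5]]
... * rho(b^-1) = [[-8, -3], [-5, -2]]  ->  [[-66, -25], [169, 64]]
... * rho(b^-1) = [[-8, -3], [-5, -2]]  ->  [[653, 248], [-1672, -635]]
... * rho(b^-1) = [[-8, -3], [-5, -2]]  ->  [[-6464, -2455], [16551, 6286]]
... * rho(a^-1) = [[-5, -2], [18, 7]]  ->  [[-11870, -4257], [30393, 10900]]
... * rho(b) = [[-2, 3], [5, -8]]  ->  [[2455, -1554], [-6286, 3979]]
... * rho(a^-1) = [[-5, -2], [18, 7]]  ->  [[-40247, -15788], [103052, 40425]]
... * rho(a^-1) = [[-5, -2], [18, 7]]  ->  [[-82949, -30022], [212390, 76871]]
... * rho(b) = [[-2, 3], [5, -8]]  ->  [[15788, -8671], [-40425, 22202]]
... * rho(a) = [[7, 2], [-18, -5]]  ->  [[266594, 74931], [-682611, -191860]]
... * rho(b^-1) = [[-8, -3], [-5, -2]]  ->  [[-2507407, -949644], [6420188, 2431553]]
... * rho(a^-1) = [[-5, -2], [18, 7]]  ->  [[-4556557, -1632694], [11667014, 4180495]]
... * rho(a^-1) = [[-5, -2], [18, 7]]  ->  [[-6605707, -2315744], [16913840, 5929437]]
... * rho(b^-1) = [[-8, -3], [-5, -2]]  ->  [[64424376, 24448609], [-164957905, -62600394]]
... * rho(b^-1) = [[-8, -3], [-5, -2]]  ->  [[-637638053, -242170346], [1632665210, 620074503]]
... * rho(a) = [[7, 2], [-18, -5]]  ->  [[-104400143, -64424376], [267315416, 164957905]]
... * rho(b) = [[-2, 3], [5, -8]]  ->  [[-113321594, 202194579], [290158693, -517716992]]
tr = -113321594 + -517716992 = -631038586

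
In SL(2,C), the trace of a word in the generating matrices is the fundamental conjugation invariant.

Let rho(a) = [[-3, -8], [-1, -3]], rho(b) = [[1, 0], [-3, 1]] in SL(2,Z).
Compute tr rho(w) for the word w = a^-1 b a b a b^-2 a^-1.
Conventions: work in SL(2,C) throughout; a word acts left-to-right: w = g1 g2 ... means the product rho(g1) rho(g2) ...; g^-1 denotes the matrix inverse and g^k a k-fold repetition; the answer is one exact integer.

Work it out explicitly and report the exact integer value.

-123838

rho(a^-1) = [[-3, 8], [1, -3]]
... * rho(b) = [[1, 0], [-3, 1]]  ->  [[-27, 8], [10, -3]]
... * rho(a) = [[-3, -8], [-1, -3]]  ->  [[73, 192], [-27, -71]]
... * rho(b) = [[1, 0], [-3, 1]]  ->  [[-503, 192], [186, -71]]
... * rho(a) = [[-3, -8], [-1, -3]]  ->  [[1317, 3448], [-487, -1275]]
... * rho(b^-1) = [[1, 0], [3, 1]]  ->  [[11661, 3448], [-4312, -1275]]
... * rho(b^-1) = [[1, 0], [3, 1]]  ->  [[22005, 3448], [-8137, -1275]]
... * rho(a^-1) = [[-3, 8], [1, -3]]  ->  [[-62567, 165696], [23136, -61271]]
tr = -62567 + -61271 = -123838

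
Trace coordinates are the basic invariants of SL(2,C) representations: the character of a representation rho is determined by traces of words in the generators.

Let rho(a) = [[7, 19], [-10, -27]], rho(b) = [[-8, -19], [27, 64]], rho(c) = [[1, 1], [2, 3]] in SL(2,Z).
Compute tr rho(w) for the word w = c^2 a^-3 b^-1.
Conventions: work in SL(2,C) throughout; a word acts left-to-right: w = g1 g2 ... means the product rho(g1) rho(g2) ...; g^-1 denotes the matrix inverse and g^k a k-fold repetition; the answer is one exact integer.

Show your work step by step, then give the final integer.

-1295785

rho(c) = [[1, 1], [2, 3]]
... * rho(c) = [[1, 1], [2, 3]]  ->  [[3, 4], [8, 11]]
... * rho(a^-1) = [[-27, -19], [10, 7]]  ->  [[-41, -29], [-106, -75]]
... * rho(a^-1) = [[-27, -19], [10, 7]]  ->  [[817, 576], [2112, 1489]]
... * rho(a^-1) = [[-27, -19], [10, 7]]  ->  [[-16299, -11491], [-42134, -29705]]
... * rho(b^-1) = [[64, 19], [-27, -8]]  ->  [[-732879, -217753], [-1894541, -562906]]
tr = -732879 + -562906 = -1295785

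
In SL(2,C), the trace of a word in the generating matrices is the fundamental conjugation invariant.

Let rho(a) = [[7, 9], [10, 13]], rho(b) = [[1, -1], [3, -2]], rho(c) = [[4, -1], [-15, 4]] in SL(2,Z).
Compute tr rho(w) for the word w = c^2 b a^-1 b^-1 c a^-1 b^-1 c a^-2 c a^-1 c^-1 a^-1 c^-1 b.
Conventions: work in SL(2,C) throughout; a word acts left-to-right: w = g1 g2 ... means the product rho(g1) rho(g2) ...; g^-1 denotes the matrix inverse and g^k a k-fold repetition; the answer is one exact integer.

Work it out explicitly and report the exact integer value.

rho(c) = [[4, -1], [-15, 4]]
... * rho(c) = [[4, -1], [-15, 4]]  ->  [[31, -8], [-120, 31]]
... * rho(b) = [[1, -1], [3, -2]]  ->  [[7, -15], [-27, 58]]
... * rho(a^-1) = [[13, -9], [-10, 7]]  ->  [[241, -168], [-931, 649]]
... * rho(b^-1) = [[-2, 1], [-3, 1]]  ->  [[22, 73], [-85, -282]]
... * rho(c) = [[4, -1], [-15, 4]]  ->  [[-1007, 270], [3890, -1043]]
... * rho(a^-1) = [[13, -9], [-10, 7]]  ->  [[-15791, 10953], [61000, -42311]]
... * rho(b^-1) = [[-2, 1], [-3, 1]]  ->  [[-1277, -4838], [4933, 18689]]
... * rho(c) = [[4, -1], [-15, 4]]  ->  [[67462, -18075], [-260603, 69823]]
... * rho(a^-1) = [[13, -9], [-10, 7]]  ->  [[1057756, -733683], [-4086069, 2834188]]
... * rho(a^-1) = [[13, -9], [-10, 7]]  ->  [[21087658, -14655585], [-81460777, 56613937]]
... * rho(c) = [[4, -1], [-15, 4]]  ->  [[304184407, -79709998], [-1175052163, 307916525]]
... * rho(a^-1) = [[13, -9], [-10, 7]]  ->  [[4751497271, -3295629649], [-18354843369, 12730885142]]
... * rho(c^-1) = [[4, 1], [15, 4]]  ->  [[-30428455651, -8431021325], [117543903654, 32568697199]]
... * rho(a^-1) = [[13, -9], [-10, 7]]  ->  [[-311259710213, 214838951584], [1202383775512, -829914252493]]
... * rho(c^-1) = [[4, 1], [15, 4]]  ->  [[1977545432908, 548096096123], [-7639178685347, -2117273234460]]
... * rho(b) = [[1, -1], [3, -2]]  ->  [[3621833721277, -3073737625154], [-13990998388727, 11873725154267]]
tr = 3621833721277 + 11873725154267 = 15495558875544

15495558875544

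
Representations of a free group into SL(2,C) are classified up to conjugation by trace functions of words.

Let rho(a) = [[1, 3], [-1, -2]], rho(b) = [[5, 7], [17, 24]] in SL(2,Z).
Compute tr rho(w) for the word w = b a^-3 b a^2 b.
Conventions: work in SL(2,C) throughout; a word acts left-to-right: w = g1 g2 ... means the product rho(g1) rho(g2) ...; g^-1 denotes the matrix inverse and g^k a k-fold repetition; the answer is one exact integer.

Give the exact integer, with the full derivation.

-25171

rho(b) = [[5, 7], [17, 24]]
... * rho(a^-1) = [[-2, -3], [1, 1]]  ->  [[-3, -8], [-10, -27]]
... * rho(a^-1) = [[-2, -3], [1, 1]]  ->  [[-2, 1], [-7, 3]]
... * rho(a^-1) = [[-2, -3], [1, 1]]  ->  [[5, 7], [17, 24]]
... * rho(b) = [[5, 7], [17, 24]]  ->  [[144, 203], [493, 695]]
... * rho(a) = [[1, 3], [-1, -2]]  ->  [[-59, 26], [-202, 89]]
... * rho(a) = [[1, 3], [-1, -2]]  ->  [[-85, -229], [-291, -784]]
... * rho(b) = [[5, 7], [17, 24]]  ->  [[-4318, -6091], [-14783, -20853]]
tr = -4318 + -20853 = -25171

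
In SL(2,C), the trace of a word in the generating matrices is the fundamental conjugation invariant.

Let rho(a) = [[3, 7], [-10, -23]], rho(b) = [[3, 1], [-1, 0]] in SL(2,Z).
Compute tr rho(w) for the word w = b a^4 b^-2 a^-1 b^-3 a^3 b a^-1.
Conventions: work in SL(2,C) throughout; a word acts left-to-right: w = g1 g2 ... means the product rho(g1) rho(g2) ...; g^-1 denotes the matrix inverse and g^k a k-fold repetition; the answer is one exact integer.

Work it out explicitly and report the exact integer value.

rho(b) = [[3, 1], [-1, 0]]
... * rho(a) = [[3, 7], [-10, -23]]  ->  [[-1, -2], [-3, -7]]
... * rho(a) = [[3, 7], [-10, -23]]  ->  [[17, 39], [61, 140]]
... * rho(a) = [[3, 7], [-10, -23]]  ->  [[-339, -778], [-1217, -2793]]
... * rho(a) = [[3, 7], [-10, -23]]  ->  [[6763, 15521], [24279, 55720]]
... * rho(b^-1) = [[0, -1], [1, 3]]  ->  [[15521, 39800], [55720, 142881]]
... * rho(b^-1) = [[0, -1], [1, 3]]  ->  [[39800, 103879], [142881, 372923]]
... * rho(a^-1) = [[-23, -7], [10, 3]]  ->  [[123390, 33037], [442967, 118602]]
... * rho(b^-1) = [[0, -1], [1, 3]]  ->  [[33037, -24279], [118602, -87161]]
... * rho(b^-1) = [[0, -1], [1, 3]]  ->  [[-24279, -105874], [-87161, -380085]]
... * rho(b^-1) = [[0, -1], [1, 3]]  ->  [[-105874, -293343], [-380085, -1053094]]
... * rho(a) = [[3, 7], [-10, -23]]  ->  [[2615808, 6005771], [9390685, 21560567]]
... * rho(a) = [[3, 7], [-10, -23]]  ->  [[-52210286, -119822077], [-187433615, -430158246]]
... * rho(a) = [[3, 7], [-10, -23]]  ->  [[1041589912, 2390435769], [3739281615, 8581604353]]
... * rho(b) = [[3, 1], [-1, 0]]  ->  [[734333967, 1041589912], [2636240492, 3739281615]]
... * rho(a^-1) = [[-23, -7], [10, 3]]  ->  [[-6473782121, -2015568033], [-23240715166, -7235838599]]
tr = -6473782121 + -7235838599 = -13709620720

-13709620720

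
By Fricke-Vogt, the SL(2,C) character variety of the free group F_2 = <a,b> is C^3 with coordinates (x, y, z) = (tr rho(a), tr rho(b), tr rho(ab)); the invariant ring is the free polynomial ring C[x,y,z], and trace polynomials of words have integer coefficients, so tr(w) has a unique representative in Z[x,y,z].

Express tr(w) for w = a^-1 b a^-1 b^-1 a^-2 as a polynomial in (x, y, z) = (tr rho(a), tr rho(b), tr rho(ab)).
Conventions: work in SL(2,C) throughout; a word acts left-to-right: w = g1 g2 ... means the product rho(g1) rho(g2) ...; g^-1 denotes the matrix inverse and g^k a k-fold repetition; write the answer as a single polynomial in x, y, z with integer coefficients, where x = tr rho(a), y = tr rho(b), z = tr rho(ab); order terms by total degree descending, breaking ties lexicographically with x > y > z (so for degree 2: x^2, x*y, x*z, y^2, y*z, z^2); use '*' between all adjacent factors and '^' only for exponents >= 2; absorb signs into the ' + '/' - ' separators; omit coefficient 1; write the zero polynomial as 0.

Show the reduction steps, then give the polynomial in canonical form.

and trace(a^-1) = trace(a) = x
trace(a^-2) = trace(a^-1) trace(a) - trace(1)  (eliminate a^-1) = x^2 - 2
next, trace(a^-3) = trace(a^-2) trace(a) - trace(a^-1)  (eliminate a^-1) = x^3 - 3*x
and trace(a b a) = trace(a) trace(b a) - trace(b)  (reduce the a square) = x*z - y
and trace(a b a b) = trace(a b) trace(a b) - trace(1)  (split on a) = z^2 - 2
trace(b a b^-1 a) = trace(a b a) trace(b) - trace(a b a b)  (eliminate b^-1) = x*y*z - y^2 - z^2 + 2
trace(a^-1 b a b^-1) = trace(b a b^-1) trace(a) - trace(b a b^-1 a)  (eliminate a^-1) = -x*y*z + x^2 + y^2 + z^2 - 2
trace(b a b^-1 a^-2) = trace(a^-1 b a b^-1) trace(a) - trace(a^-1 b a b^-1 a)  (eliminate a^-1) = -x^2*y*z + x^3 + x*y^2 + x*z^2 - 3*x
trace(b^-1 a^-3 b a) = trace(b a b^-1 a^-2) trace(a) - trace(b a b^-1 a^-1)  (eliminate a^-1) = -x^3*y*z + x^4 + x^2*y^2 + x^2*z^2 + x*y*z - 4*x^2 - y^2 - z^2 + 2
next, trace(a^-1 b a^-1 b^-1 a^-2) = trace(b^-1 a^-3 b) trace(a) - trace(b^-1 a^-3 b a)  (eliminate a^-1) = x^3*y*z - x^2*y^2 - x^2*z^2 - x*y*z + x^2 + y^2 + z^2 - 2

x^3*y*z - x^2*y^2 - x^2*z^2 - x*y*z + x^2 + y^2 + z^2 - 2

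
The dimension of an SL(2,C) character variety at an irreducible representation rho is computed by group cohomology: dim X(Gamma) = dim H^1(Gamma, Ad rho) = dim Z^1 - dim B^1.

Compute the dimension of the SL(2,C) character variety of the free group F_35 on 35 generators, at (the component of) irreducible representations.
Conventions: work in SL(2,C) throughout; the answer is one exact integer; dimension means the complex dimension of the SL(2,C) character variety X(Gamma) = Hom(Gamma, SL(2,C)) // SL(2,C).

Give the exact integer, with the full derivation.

102

Here Gamma is free of rank 35 — no relator constrains a cocycle.
A cocycle picks one sl_2 vector per generator freely, giving dim Z^1 = 3*35 = 105.
At an irreducible rho the centralizer of the image in sl_2 is 0, so the coboundary map sl_2 -> Z^1 is injective: dim B^1 = 3.
dim X = dim H^1 = dim Z^1 - dim B^1 = 105 - 3 = 102.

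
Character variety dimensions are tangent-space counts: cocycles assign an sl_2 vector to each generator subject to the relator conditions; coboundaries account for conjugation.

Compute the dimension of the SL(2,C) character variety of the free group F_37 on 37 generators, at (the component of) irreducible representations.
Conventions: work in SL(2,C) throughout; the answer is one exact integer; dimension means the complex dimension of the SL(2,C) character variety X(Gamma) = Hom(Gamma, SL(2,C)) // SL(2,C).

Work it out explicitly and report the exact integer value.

Gamma = F_37 has 37 generators and no relators.
Z^1(Gamma, Ad rho) = (sl_2)^37: a cocycle is a free choice of one sl_2 vector per generator, so dim Z^1 = 3*37 = 111.
Irreducibility makes the coboundary map sl_2 -> Z^1 injective (trivial centralizer), so dim B^1 = 3.
dim X = dim H^1 = dim Z^1 - dim B^1 = 111 - 3 = 108.

108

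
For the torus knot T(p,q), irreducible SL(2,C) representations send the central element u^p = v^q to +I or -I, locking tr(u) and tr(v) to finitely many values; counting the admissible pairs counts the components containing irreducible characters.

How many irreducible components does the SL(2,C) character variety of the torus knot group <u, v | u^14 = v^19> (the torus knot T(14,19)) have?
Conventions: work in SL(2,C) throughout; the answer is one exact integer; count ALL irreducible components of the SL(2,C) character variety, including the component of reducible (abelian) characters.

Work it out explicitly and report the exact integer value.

118

For T(14,19): irreducibility forces the central element u^14 = v^19 to one of +I, -I.
This locks tr(u) to 2*cos(pi*alpha/14), alpha in 1..13, and tr(v) to 2*cos(pi*beta/19), beta in 1..18, on each component of irreducible characters.
The two central values (-1)^alpha I and (-1)^beta I must be the same matrix, so alpha and beta share a parity.
Enumerate parity-matched pairs: 7*9 odd-odd plus 6*9 even-even gives 117.
That is 117 components of irreducible characters, and with the reducible (abelian) component the total is 118.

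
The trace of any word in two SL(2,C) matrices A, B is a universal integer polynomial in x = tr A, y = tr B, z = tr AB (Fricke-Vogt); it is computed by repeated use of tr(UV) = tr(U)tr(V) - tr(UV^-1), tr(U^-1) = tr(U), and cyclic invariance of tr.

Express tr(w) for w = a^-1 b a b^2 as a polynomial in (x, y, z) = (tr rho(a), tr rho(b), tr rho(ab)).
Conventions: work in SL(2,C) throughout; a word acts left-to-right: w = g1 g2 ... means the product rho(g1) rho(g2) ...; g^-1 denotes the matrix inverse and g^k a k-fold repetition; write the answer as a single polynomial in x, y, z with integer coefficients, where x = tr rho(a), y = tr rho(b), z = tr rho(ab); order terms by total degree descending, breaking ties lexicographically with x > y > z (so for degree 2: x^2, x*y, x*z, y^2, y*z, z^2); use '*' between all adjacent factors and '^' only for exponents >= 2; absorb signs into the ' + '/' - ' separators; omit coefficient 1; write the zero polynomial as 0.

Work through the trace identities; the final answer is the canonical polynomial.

trace(a b^2) = trace(b)*trace(a b) - trace(a) = y*z - x
trace(b a b^2) = trace(b)*trace(a b^2) - trace(a b) = y^2*z - x*y - z
trace(a b a b) = trace(b a)*trace(b a) - trace(1)   [split at repeated b] = z^2 - 2
trace(a b a) = trace(a)*trace(b a) - trace(b) = x*z - y
trace(b a b^2 a) = trace(b)*trace(a b a b) - trace(a b a) = y*z^2 - x*z - y
trace(a^-1 b a b^2) = trace(b a b^2)*trace(a) - trace(b a b^2 a) = x*y^2*z - x^2*y - y*z^2 + y

x*y^2*z - x^2*y - y*z^2 + y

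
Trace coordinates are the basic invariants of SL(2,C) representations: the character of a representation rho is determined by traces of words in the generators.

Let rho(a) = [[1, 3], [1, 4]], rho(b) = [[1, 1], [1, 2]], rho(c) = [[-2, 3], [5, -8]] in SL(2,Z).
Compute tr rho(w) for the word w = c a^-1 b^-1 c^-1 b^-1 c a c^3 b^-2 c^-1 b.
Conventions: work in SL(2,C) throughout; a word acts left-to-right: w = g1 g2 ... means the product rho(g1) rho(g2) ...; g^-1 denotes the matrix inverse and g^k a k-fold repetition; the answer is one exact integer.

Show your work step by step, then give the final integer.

rho(c) = [[-2, 3], [5, -8]]
... * rho(a^-1) = [[4, -3], [-1, 1]]  ->  [[-11, 9], [28, -23]]
... * rho(b^-1) = [[2, -1], [-1, 1]]  ->  [[-31, 20], [79, -51]]
... * rho(c^-1) = [[-8, -3], [-5, -2]]  ->  [[148, 53], [-377, -135]]
... * rho(b^-1) = [[2, -1], [-1, 1]]  ->  [[243, -95], [-619, 242]]
... * rho(c) = [[-2, 3], [5, -8]]  ->  [[-961, 1489], [2448, -3793]]
... * rho(a) = [[1, 3], [1, 4]]  ->  [[528, 3073], [-1345, -7828]]
... * rho(c) = [[-2, 3], [5, -8]]  ->  [[14309, -23000], [-36450, 58589]]
... * rho(c) = [[-2, 3], [5, -8]]  ->  [[-143618, 226927], [365845, -578062]]
... * rho(c) = [[-2, 3], [5, -8]]  ->  [[1421871, -2246270], [-3622000, 5722031]]
... * rho(b^-1) = [[2, -1], [-1, 1]]  ->  [[5090012, -3668141], [-12966031, 9344031]]
... * rho(b^-1) = [[2, -1], [-1, 1]]  ->  [[13848165, -8758153], [-35276093, 22310062]]
... * rho(c^-1) = [[-8, -3], [-5, -2]]  ->  [[-66994555, -24028189], [170658434, 61208155]]
... * rho(b) = [[1, 1], [1, 2]]  ->  [[-91022744, -115050933], [231866589, 293074744]]
tr = -91022744 + 293074744 = 202052000

202052000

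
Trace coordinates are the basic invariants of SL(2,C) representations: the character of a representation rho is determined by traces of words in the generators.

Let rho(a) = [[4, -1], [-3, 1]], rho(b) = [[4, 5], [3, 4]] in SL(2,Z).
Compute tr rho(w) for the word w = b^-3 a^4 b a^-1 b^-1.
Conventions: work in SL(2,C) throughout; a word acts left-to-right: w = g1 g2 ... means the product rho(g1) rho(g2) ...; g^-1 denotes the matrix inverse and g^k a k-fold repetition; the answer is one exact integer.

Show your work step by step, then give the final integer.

567416

rho(b^-1) = [[4, -5], [-3, 4]]
... * rho(b^-1) = [[4, -5], [-3, 4]]  ->  [[31, -40], [-24, 31]]
... * rho(b^-1) = [[4, -5], [-3, 4]]  ->  [[244, -315], [-189, 244]]
... * rho(a) = [[4, -1], [-3, 1]]  ->  [[1921, -559], [-1488, 433]]
... * rho(a) = [[4, -1], [-3, 1]]  ->  [[9361, -2480], [-7251, 1921]]
... * rho(a) = [[4, -1], [-3, 1]]  ->  [[44884, -11841], [-34767, 9172]]
... * rho(a) = [[4, -1], [-3, 1]]  ->  [[215059, -56725], [-166584, 43939]]
... * rho(b) = [[4, 5], [3, 4]]  ->  [[690061, 848395], [-534519, -657164]]
... * rho(a^-1) = [[1, 1], [3, 4]]  ->  [[3235246, 4083641], [-2506011, -3163175]]
... * rho(b^-1) = [[4, -5], [-3, 4]]  ->  [[690061, 158334], [-534519, -122645]]
tr = 690061 + -122645 = 567416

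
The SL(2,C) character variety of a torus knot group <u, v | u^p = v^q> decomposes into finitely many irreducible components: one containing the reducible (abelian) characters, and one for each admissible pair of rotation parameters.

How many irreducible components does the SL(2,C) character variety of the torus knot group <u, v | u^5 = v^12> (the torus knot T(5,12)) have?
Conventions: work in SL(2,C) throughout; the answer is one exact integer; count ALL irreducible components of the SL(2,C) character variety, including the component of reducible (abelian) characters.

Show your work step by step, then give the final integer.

23

In the torus knot group T(5,12), u^5 = v^12 is central, so an irreducible representation sends it to +I or -I (Schur).
On an irreducible component, tr(u) is locked at 2*cos(pi*alpha/5) for some alpha in 1..4, and tr(v) at 2*cos(pi*beta/12) for some beta in 1..11.
Consistency of u^5 = (-1)^alpha I with v^12 = (-1)^beta I forces alpha = beta (mod 2).
Enumerate parity-matched pairs: 2*6 odd-odd plus 2*5 even-even gives 22.
That is 22 components of irreducible characters, and with the reducible (abelian) component the total is 23.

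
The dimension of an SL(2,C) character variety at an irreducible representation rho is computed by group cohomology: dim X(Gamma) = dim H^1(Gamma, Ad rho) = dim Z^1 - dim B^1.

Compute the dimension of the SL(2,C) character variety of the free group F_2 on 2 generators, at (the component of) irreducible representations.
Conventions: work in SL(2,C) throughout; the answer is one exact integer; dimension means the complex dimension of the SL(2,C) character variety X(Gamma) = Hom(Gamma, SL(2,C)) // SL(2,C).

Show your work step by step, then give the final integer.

Here Gamma is free of rank 2 — no relator constrains a cocycle.
Z^1(Gamma, Ad rho) = (sl_2)^2: a cocycle is a free choice of one sl_2 vector per generator, so dim Z^1 = 3*2 = 6.
dim B^1 = 3: the coboundary map is injective because an irreducible image has centralizer 0 in sl_2.
dim H^1 = 6 - 3 = 3, which is dim X.

3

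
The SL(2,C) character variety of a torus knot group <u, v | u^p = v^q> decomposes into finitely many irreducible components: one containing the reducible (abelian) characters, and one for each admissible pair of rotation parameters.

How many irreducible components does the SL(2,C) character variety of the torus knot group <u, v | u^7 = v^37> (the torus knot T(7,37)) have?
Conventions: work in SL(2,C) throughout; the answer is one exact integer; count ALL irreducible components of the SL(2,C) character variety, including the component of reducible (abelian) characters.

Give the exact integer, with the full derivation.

109

In the torus knot group T(7,37), u^7 = v^37 is central, so an irreducible representation sends it to +I or -I (Schur).
This locks tr(u) to 2*cos(pi*alpha/7), alpha in 1..6, and tr(v) to 2*cos(pi*beta/37), beta in 1..36, on each component of irreducible characters.
u^7 = (-1)^alpha I and v^37 = (-1)^beta I must agree, so alpha and beta have equal parity.
Counting: 3 odd alphas x 18 odd betas + 3 even alphas x 18 even betas = 54 + 54 = 108.
Total: 108 irreducible-character components + 1 reducible (abelian) component = 109.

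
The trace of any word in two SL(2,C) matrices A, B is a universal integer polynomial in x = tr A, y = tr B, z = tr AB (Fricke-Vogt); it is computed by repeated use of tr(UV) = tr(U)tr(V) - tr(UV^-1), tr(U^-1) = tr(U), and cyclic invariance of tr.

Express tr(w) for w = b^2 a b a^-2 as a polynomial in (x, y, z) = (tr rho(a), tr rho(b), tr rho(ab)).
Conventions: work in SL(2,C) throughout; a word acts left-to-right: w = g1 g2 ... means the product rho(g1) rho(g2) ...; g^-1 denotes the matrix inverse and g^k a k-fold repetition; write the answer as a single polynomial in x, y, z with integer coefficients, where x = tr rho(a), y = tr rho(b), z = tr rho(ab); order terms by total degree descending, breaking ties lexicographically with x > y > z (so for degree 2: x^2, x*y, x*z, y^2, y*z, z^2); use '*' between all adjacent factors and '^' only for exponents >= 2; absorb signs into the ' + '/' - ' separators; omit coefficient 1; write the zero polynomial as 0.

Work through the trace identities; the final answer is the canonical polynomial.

tr(a b^2) = tr(b) * tr(a b) - tr(a)   [square of b] = y*z - x
next, tr(b^2 a b) = tr(b) * tr(a b^2) - tr(a b)   [square of b] = y^2*z - x*y - z
and tr(a b a b) = tr(b a) * tr(b a) - tr(1)   [split at a repeated b] = z^2 - 2
tr(a b a) = tr(a) * tr(b a) - tr(b)   [square of a] = x*z - y
tr(b^2 a b a) = tr(b) * tr(a b a b) - tr(a b a)   [square of b] = y*z^2 - x*z - y
tr(b^2 a b a^-1) = tr(b^2 a b) * tr(a) - tr(b^2 a b a)   [inverse elimination on a] = x*y^2*z - x^2*y - y*z^2 + y
and tr(b^2 a b a^-2) = tr(b^2 a b a^-1) * tr(a) - tr(b^2 a b)   [inverse elimination on a] = x^2*y^2*z - x^3*y - x*y*z^2 - y^2*z + 2*x*y + z

x^2*y^2*z - x^3*y - x*y*z^2 - y^2*z + 2*x*y + z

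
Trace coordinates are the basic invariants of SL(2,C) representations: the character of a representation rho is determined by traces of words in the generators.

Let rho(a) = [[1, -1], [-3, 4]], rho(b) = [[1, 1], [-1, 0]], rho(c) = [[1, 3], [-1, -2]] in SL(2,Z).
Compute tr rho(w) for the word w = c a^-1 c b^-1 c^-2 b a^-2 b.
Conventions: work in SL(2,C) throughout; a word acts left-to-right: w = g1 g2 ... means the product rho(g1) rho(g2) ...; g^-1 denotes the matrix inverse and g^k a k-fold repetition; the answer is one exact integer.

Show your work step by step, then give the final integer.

23

rho(c) = [[1, 3], [-1, -2]]
... * rho(a^-1) = [[4, 1], [3, 1]]  ->  [[13, 4], [-10, -3]]
... * rho(c) = [[1, 3], [-1, -2]]  ->  [[9, 31], [-7, -24]]
... * rho(b^-1) = [[0, -1], [1, 1]]  ->  [[31, 22], [-24, -17]]
... * rho(c^-1) = [[-2, -3], [1, 1]]  ->  [[-40, -71], [31, 55]]
... * rho(c^-1) = [[-2, -3], [1, 1]]  ->  [[9, 49], [-7, -38]]
... * rho(b) = [[1, 1], [-1, 0]]  ->  [[-40, 9], [31, -7]]
... * rho(a^-1) = [[4, 1], [3, 1]]  ->  [[-133, -31], [103, 24]]
... * rho(a^-1) = [[4, 1], [3, 1]]  ->  [[-625, -164], [484, 127]]
... * rho(b) = [[1, 1], [-1, 0]]  ->  [[-461, -625], [357, 484]]
tr = -461 + 484 = 23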